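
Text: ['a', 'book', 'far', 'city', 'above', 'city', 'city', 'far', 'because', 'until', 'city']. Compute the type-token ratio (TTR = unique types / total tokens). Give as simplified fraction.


Tokens: 11
Unique types: ('a', 'above', 'because', 'book', 'city', 'far', 'until') = 7
TTR = 7/11
Already in lowest terms.

7/11


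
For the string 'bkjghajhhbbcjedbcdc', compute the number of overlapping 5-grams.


String 'bkjghajhhbbcjedbcdc' has length L = 19.
Number of overlapping n-grams = L - n + 1
Substituting: 19 - 5 + 1 = 15

15


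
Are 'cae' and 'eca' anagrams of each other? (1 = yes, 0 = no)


Sort characters of 'cae': 'ace'
Sort characters of 'eca': 'ace'
Sorted forms match -> they ARE anagrams
Result: 1

1


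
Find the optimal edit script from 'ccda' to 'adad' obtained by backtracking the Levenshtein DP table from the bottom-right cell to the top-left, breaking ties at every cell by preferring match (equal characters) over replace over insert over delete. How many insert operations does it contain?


Edit distance = 3. Backtracking from cell (4, 4) with preference match > replace > insert > delete,
then listing the resulting alignment 'ccda' -> 'adad' left to right:
  Step 1: delete 'c'
  Step 2: replace c->a
  Step 3: keep 'd'
  Step 4: keep 'a'
  Step 5: insert 'd' [insertion #1]
Total insertions: 1

1


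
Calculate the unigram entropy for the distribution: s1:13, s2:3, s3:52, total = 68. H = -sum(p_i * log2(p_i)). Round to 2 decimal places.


Computing entropy H = -sum(p_i * log2(p_i)):
  s1: p = 13/68 = 0.1912, -p*log2(p) = 0.4563
  s2: p = 3/68 = 0.0441, -p*log2(p) = 0.1986
  s3: p = 52/68 = 0.7647, -p*log2(p) = 0.2960
H = sum of terms = 0.9509
Rounded to 2 decimals: 0.95

0.95


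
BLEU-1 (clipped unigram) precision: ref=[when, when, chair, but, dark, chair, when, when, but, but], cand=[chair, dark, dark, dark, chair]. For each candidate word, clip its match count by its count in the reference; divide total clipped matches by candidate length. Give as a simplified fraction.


Reference word counts: {'but': 3, 'chair': 2, 'dark': 1, 'when': 4}
Checking each candidate word (with clipping):
  'chair' -> in reference (ref count 2, used 1/2) -> match (matches: 1)
  'dark' -> in reference (ref count 1, used 1/1) -> match (matches: 2)
  'dark' -> ref count 1 already used up (1/1) -> clipped, no match (matches: 2)
  'dark' -> ref count 1 already used up (1/1) -> clipped, no match (matches: 2)
  'chair' -> in reference (ref count 2, used 2/2) -> match (matches: 3)
Clipped matches: 3, Candidate length: 5
Precision = 3/5

3/5


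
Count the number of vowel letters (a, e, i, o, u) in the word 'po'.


Scanning each character of 'po':
  Position 1: 'p' -> consonant (running count: 0)
  Position 2: 'o' -> vowel (running count: 1)
Total vowels: 1

1


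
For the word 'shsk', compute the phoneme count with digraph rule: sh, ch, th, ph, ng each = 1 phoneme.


Parsing 'shsk' greedily, digraphs first:
  'sh' -> digraph (1 consonant phoneme) (phonemes so far: 1)
  's' -> consonant phoneme (phonemes so far: 2)
  'k' -> consonant phoneme (phonemes so far: 3)
Total phonemes: 3

3


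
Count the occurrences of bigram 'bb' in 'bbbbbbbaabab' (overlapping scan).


Scanning 'bbbbbbbaabab' for bigram 'bb':
  Position 0: 'bb' -> MATCH
  Position 1: 'bb' -> MATCH
  Position 2: 'bb' -> MATCH
  Position 3: 'bb' -> MATCH
  Position 4: 'bb' -> MATCH
  Position 5: 'bb' -> MATCH
  Position 6: 'ba' -> no
  Position 7: 'aa' -> no
  Position 8: 'ab' -> no
  Position 9: 'ba' -> no
  Position 10: 'ab' -> no
Total matches: 6

6


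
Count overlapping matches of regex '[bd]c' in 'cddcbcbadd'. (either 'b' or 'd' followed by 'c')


Pattern: [bd]c means either 'b' or 'd' followed by 'c'.
Scanning 'cddcbcbadd' position-by-position:
  Pos 0: window 'cd' -> no
  Pos 1: window 'dd' -> no
  Pos 2: window 'dc' -> MATCH
  Pos 3: window 'cb' -> no
  Pos 4: window 'bc' -> MATCH
  Pos 5: window 'cb' -> no
  Pos 6: window 'ba' -> no
  Pos 7: window 'ad' -> no
  Pos 8: window 'dd' -> no
  Pos 9: window 'd' -> no
Total matches: 2

2


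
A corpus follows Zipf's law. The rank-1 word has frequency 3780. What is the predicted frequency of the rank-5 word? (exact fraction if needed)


Zipf's law: freq(rank) = f1 / rank
f1 = 3780, rank = 5
freq = 3780 / 5
= 756

756


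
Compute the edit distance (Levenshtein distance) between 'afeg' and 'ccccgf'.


Building DP table for s1='afeg' (len 4) and s2='ccccgf' (len 6):
       c  c  c  c  g  f
    0  1  2  3  4  5  6
  a 1  1  2  3  4  5  6
  f 2  2  2  3  4  5  5
  e 3  3  3  3  4  5  6
  g 4  4  4  4  4  4  5
Edit distance = dp[4][6] = 5

5


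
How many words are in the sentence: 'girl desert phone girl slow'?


Counting words by splitting on spaces:
  Word 1: 'girl'
  Word 2: 'desert'
  Word 3: 'phone'
  Word 4: 'girl'
  Word 5: 'slow'
Total words: 5

5


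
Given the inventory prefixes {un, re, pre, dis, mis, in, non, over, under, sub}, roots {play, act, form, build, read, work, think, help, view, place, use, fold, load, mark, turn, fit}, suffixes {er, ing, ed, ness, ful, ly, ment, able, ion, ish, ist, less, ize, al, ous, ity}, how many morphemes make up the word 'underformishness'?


Segmenting 'underformishness' against the inventory:
  'under' -> prefix (morpheme 1)
  'form' -> root (morpheme 2)
  'ish' -> suffix (morpheme 3)
  'ness' -> suffix (morpheme 4)
Total morphemes: 4

4


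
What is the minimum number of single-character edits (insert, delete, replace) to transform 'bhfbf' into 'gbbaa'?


Building DP table for s1='bhfbf' (len 5) and s2='gbbaa' (len 5):
       g  b  b  a  a
    0  1  2  3  4  5
  b 1  1  1  2  3  4
  h 2  2  2  2  3  4
  f 3  3  3  3  3  4
  b 4  4  3  3  4  4
  f 5  5  4  4  4  5
Edit distance = dp[5][5] = 5

5


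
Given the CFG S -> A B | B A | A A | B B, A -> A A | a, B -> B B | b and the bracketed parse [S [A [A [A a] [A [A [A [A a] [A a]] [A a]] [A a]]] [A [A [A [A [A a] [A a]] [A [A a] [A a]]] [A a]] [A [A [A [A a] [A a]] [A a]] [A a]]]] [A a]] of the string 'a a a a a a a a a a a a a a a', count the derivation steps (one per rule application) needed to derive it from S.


Every bracketed nonterminal node [X ...] in the tree is produced by exactly one rule application.
Reading the tree off as a leftmost derivation:
  Step 1: S  =>  A A   (applied S -> A A)
  Step 2: A A  =>  A A A   (applied A -> A A)
  Step 3: A A A  =>  A A A A   (applied A -> A A)
  Step 4: A A A A  =>  a A A A   (applied A -> a)
  Step 5: a A A A  =>  a A A A A   (applied A -> A A)
  Step 6: a A A A A  =>  a A A A A A   (applied A -> A A)
  Step 7: a A A A A A  =>  a A A A A A A   (applied A -> A A)
  Step 8: a A A A A A A  =>  a a A A A A A   (applied A -> a)
  Step 9: a a A A A A A  =>  a a a A A A A   (applied A -> a)
  Step 10: a a a A A A A  =>  a a a a A A A   (applied A -> a)
  Step 11: a a a a A A A  =>  a a a a a A A   (applied A -> a)
  Step 12: a a a a a A A  =>  a a a a a A A A   (applied A -> A A)
  Step 13: a a a a a A A A  =>  a a a a a A A A A   (applied A -> A A)
  Step 14: a a a a a A A A A  =>  a a a a a A A A A A   (applied A -> A A)
  Step 15: a a a a a A A A A A  =>  a a a a a A A A A A A   (applied A -> A A)
  Step 16: a a a a a A A A A A A  =>  a a a a a a A A A A A   (applied A -> a)
  Step 17: a a a a a a A A A A A  =>  a a a a a a a A A A A   (applied A -> a)
  Step 18: a a a a a a a A A A A  =>  a a a a a a a A A A A A   (applied A -> A A)
  Step 19: a a a a a a a A A A A A  =>  a a a a a a a a A A A A   (applied A -> a)
  Step 20: a a a a a a a a A A A A  =>  a a a a a a a a a A A A   (applied A -> a)
  Step 21: a a a a a a a a a A A A  =>  a a a a a a a a a a A A   (applied A -> a)
  Step 22: a a a a a a a a a a A A  =>  a a a a a a a a a a A A A   (applied A -> A A)
  Step 23: a a a a a a a a a a A A A  =>  a a a a a a a a a a A A A A   (applied A -> A A)
  Step 24: a a a a a a a a a a A A A A  =>  a a a a a a a a a a A A A A A   (applied A -> A A)
  Step 25: a a a a a a a a a a A A A A A  =>  a a a a a a a a a a a A A A A   (applied A -> a)
  Step 26: a a a a a a a a a a a A A A A  =>  a a a a a a a a a a a a A A A   (applied A -> a)
  Step 27: a a a a a a a a a a a a A A A  =>  a a a a a a a a a a a a a A A   (applied A -> a)
  Step 28: a a a a a a a a a a a a a A A  =>  a a a a a a a a a a a a a a A   (applied A -> a)
  Step 29: a a a a a a a a a a a a a a A  =>  a a a a a a a a a a a a a a a   (applied A -> a)
Final yield: a a a a a a a a a a a a a a a
Total rewrite steps: 29

29


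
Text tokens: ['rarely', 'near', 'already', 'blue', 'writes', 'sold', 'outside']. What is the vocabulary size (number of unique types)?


Listing all tokens and tracking unique types:
  Token 1: 'rarely' -> NEW (unique so far: 1)
  Token 2: 'near' -> NEW (unique so far: 2)
  Token 3: 'already' -> NEW (unique so far: 3)
  Token 4: 'blue' -> NEW (unique so far: 4)
  Token 5: 'writes' -> NEW (unique so far: 5)
  Token 6: 'sold' -> NEW (unique so far: 6)
  Token 7: 'outside' -> NEW (unique so far: 7)
Unique types: ('already', 'blue', 'near', 'outside', 'rarely', 'sold', 'writes')
Vocabulary size: 7

7


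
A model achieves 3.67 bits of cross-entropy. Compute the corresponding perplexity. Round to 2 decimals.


Perplexity formula: PP = 2^H
H = 3.67
PP = 2^3.67
Decompose: 2^3.67 = 2^3 * 2^0.67
2^3 = 8, 2^0.67 ~ 1.5910730
PP ~ 8 * 1.5910730 = 12.7285840
Rounded to 2 decimals: 12.73

12.73


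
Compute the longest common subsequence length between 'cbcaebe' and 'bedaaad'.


DP table for LCS of 'cbcaebe' and 'bedaaad':
       b  e  d  a  a  a  d
    0  0  0  0  0  0  0  0
  c 0  0  0  0  0  0  0  0
  b 0  1  1  1  1  1  1  1
  c 0  1  1  1  1  1  1  1
  a 0  1  1  1  2  2  2  2
  e 0  1  2  2  2  2  2  2
  b 0  1  2  2  2  2  2  2
  e 0  1  2  2  2  2  2  2
LCS: 'ba'
LCS length = 2

2


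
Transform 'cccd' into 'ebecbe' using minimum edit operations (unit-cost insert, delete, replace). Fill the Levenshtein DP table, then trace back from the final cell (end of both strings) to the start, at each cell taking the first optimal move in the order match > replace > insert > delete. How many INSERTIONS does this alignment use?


Edit distance = 5. Backtracking from cell (4, 6) with preference match > replace > insert > delete,
then listing the resulting alignment 'cccd' -> 'ebecbe' left to right:
  Step 1: insert 'e' [insertion #1]
  Step 2: insert 'b' [insertion #2]
  Step 3: replace c->e
  Step 4: keep 'c'
  Step 5: replace c->b
  Step 6: replace d->e
Total insertions: 2

2


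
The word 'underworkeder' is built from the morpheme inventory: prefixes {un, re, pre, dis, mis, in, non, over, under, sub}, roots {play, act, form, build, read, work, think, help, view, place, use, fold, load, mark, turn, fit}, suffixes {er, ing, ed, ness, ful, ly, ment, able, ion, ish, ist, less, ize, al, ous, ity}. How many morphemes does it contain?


Segmenting 'underworkeder' against the inventory:
  'under' -> prefix (morpheme 1)
  'work' -> root (morpheme 2)
  'ed' -> suffix (morpheme 3)
  'er' -> suffix (morpheme 4)
Total morphemes: 4

4


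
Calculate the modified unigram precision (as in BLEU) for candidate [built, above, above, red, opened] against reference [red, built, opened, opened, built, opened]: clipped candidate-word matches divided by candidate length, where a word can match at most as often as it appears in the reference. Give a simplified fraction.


Reference word counts: {'built': 2, 'opened': 3, 'red': 1}
Checking each candidate word (with clipping):
  'built' -> in reference (ref count 2, used 1/2) -> match (matches: 1)
  'above' -> not in reference -> no match (matches: 1)
  'above' -> not in reference -> no match (matches: 1)
  'red' -> in reference (ref count 1, used 1/1) -> match (matches: 2)
  'opened' -> in reference (ref count 3, used 1/3) -> match (matches: 3)
Clipped matches: 3, Candidate length: 5
Precision = 3/5

3/5


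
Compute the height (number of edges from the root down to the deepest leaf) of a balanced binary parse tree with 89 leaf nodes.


In a balanced binary tree with n leaves the deepest leaf is ceil(log2(n)) edges below the root.
log2(89) = 6.4757
ceil(6.4757) = 7
height (edges) = 7

7


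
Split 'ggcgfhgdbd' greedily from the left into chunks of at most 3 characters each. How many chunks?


'ggcgfhgdbd' has 10 characters.
Chunking with max size 3:
  Chunk 1: 'ggc' (positions 0-2)
  Chunk 2: 'gfh' (positions 3-5)
  Chunk 3: 'gdb' (positions 6-8)
  Chunk 4: 'd' (positions 9-9)
Total chunks: ceil(10 / 3) = 4

4


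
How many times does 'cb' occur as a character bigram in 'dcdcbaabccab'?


Scanning 'dcdcbaabccab' for bigram 'cb':
  Position 0: 'dc' -> no
  Position 1: 'cd' -> no
  Position 2: 'dc' -> no
  Position 3: 'cb' -> MATCH
  Position 4: 'ba' -> no
  Position 5: 'aa' -> no
  Position 6: 'ab' -> no
  Position 7: 'bc' -> no
  Position 8: 'cc' -> no
  Position 9: 'ca' -> no
  Position 10: 'ab' -> no
Total matches: 1

1


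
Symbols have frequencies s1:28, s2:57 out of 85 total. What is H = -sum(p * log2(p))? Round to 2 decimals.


Computing entropy H = -sum(p_i * log2(p_i)):
  s1: p = 28/85 = 0.3294, -p*log2(p) = 0.5277
  s2: p = 57/85 = 0.6706, -p*log2(p) = 0.3866
H = sum of terms = 0.9143
Rounded to 2 decimals: 0.91

0.91


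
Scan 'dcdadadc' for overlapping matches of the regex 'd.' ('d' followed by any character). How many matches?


Pattern: d. means 'd' followed by any character.
Scanning 'dcdadadc' position-by-position:
  Pos 0: window 'dc' -> MATCH
  Pos 1: window 'cd' -> no
  Pos 2: window 'da' -> MATCH
  Pos 3: window 'ad' -> no
  Pos 4: window 'da' -> MATCH
  Pos 5: window 'ad' -> no
  Pos 6: window 'dc' -> MATCH
  Pos 7: window 'c' -> no
Total matches: 4

4


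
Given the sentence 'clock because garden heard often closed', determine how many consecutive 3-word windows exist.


Word trigrams from [6] words:
  Trigram 1: (clock because garden)
  Trigram 2: (because garden heard)
  Trigram 3: (garden heard often)
  Trigram 4: (heard often closed)
Total word trigrams: 6 - 2 = 4

4


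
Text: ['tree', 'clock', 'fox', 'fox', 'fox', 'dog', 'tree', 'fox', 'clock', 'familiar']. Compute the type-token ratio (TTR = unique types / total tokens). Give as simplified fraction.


Tokens: 10
Unique types: ('clock', 'dog', 'familiar', 'fox', 'tree') = 5
TTR = 5/10
Simplify: divide both by 5 -> 1/2
TTR = 1/2

1/2


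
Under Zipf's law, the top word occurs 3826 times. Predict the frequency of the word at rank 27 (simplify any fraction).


Zipf's law: freq(rank) = f1 / rank
f1 = 3826, rank = 27
freq = 3826 / 27
GCD(3826, 27) = 1
Simplified: 3826/27

3826/27


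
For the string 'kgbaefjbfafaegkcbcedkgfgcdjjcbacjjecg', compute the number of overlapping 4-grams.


String 'kgbaefjbfafaegkcbcedkgfgcdjjcbacjjecg' has length L = 37.
Number of overlapping n-grams = L - n + 1
Substituting: 37 - 4 + 1 = 34

34


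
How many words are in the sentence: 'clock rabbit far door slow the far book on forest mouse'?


Counting words by splitting on spaces:
  Word 1: 'clock'
  Word 2: 'rabbit'
  Word 3: 'far'
  Word 4: 'door'
  Word 5: 'slow'
  Word 6: 'the'
  Word 7: 'far'
  Word 8: 'book'
  Word 9: 'on'
  Word 10: 'forest'
  Word 11: 'mouse'
Total words: 11

11


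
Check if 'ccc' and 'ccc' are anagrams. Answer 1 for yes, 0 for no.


Sort characters of 'ccc': 'ccc'
Sort characters of 'ccc': 'ccc'
Sorted forms match -> they ARE anagrams
Result: 1

1


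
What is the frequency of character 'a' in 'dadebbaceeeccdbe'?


Scanning 'dadebbaceeeccdbe' for 'a':
  Position 1: 'a' -> MATCH (count: 1)
  Position 6: 'a' -> MATCH (count: 2)
Total occurrences of 'a': 2

2


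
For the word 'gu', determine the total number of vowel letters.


Scanning each character of 'gu':
  Position 1: 'g' -> consonant (running count: 0)
  Position 2: 'u' -> vowel (running count: 1)
Total vowels: 1

1


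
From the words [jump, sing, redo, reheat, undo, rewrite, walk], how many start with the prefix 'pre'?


Checking each word for prefix 'pre':
  'jump' -> no (count: 0)
  'sing' -> no (count: 0)
  'redo' -> no (count: 0)
  'reheat' -> no (count: 0)
  'undo' -> no (count: 0)
  'rewrite' -> no (count: 0)
  'walk' -> no (count: 0)
Total with prefix 'pre': 0

0


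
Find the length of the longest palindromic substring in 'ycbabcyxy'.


Scanning 'ycbabcyxy' for palindromic substrings.
Substring at positions 0-6: 'ycbabcy'.
Check: reverse('ycbabcy') = 'ycbabcy' -> palindrome confirmed.
Neighbouring characters ('-' / 'x') break symmetry, so it cannot extend further.
No longer palindromic substring exists; longest length = 7

7


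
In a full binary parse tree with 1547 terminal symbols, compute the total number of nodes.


Leaf nodes (terminals): 1547
Internal nodes = n - 1 = 1547 - 1 = 1546
Total = leaves + internal = 1547 + 1546 = 3093

3093


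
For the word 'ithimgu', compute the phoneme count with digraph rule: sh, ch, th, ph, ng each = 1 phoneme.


Parsing 'ithimgu' greedily, digraphs first:
  'i' -> vowel phoneme (phonemes so far: 1)
  'th' -> digraph (1 consonant phoneme) (phonemes so far: 2)
  'i' -> vowel phoneme (phonemes so far: 3)
  'm' -> consonant phoneme (phonemes so far: 4)
  'g' -> consonant phoneme (phonemes so far: 5)
  'u' -> vowel phoneme (phonemes so far: 6)
Total phonemes: 6

6


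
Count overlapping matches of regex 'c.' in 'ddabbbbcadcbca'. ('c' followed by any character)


Pattern: c. means 'c' followed by any character.
Scanning 'ddabbbbcadcbca' position-by-position:
  Pos 0: window 'dd' -> no
  Pos 1: window 'da' -> no
  Pos 2: window 'ab' -> no
  Pos 3: window 'bb' -> no
  Pos 4: window 'bb' -> no
  Pos 5: window 'bb' -> no
  Pos 6: window 'bc' -> no
  Pos 7: window 'ca' -> MATCH
  Pos 8: window 'ad' -> no
  Pos 9: window 'dc' -> no
  Pos 10: window 'cb' -> MATCH
  Pos 11: window 'bc' -> no
  Pos 12: window 'ca' -> MATCH
  Pos 13: window 'a' -> no
Total matches: 3

3


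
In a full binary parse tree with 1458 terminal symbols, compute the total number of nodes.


Leaf nodes (terminals): 1458
Internal nodes = n - 1 = 1458 - 1 = 1457
Total = leaves + internal = 1458 + 1457 = 2915

2915


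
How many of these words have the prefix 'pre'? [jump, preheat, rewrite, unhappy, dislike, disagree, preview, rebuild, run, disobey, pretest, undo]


Checking each word for prefix 'pre':
  'jump' -> no (count: 0)
  'preheat' -> YES, starts with 'pre' (count: 1)
  'rewrite' -> no (count: 1)
  'unhappy' -> no (count: 1)
  'dislike' -> no (count: 1)
  'disagree' -> no (count: 1)
  'preview' -> YES, starts with 'pre' (count: 2)
  'rebuild' -> no (count: 2)
  'run' -> no (count: 2)
  'disobey' -> no (count: 2)
  'pretest' -> YES, starts with 'pre' (count: 3)
  'undo' -> no (count: 3)
Total with prefix 'pre': 3

3


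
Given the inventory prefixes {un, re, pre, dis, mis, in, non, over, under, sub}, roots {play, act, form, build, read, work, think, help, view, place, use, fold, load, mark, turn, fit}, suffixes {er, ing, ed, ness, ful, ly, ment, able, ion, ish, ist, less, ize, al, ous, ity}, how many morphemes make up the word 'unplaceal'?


Segmenting 'unplaceal' against the inventory:
  'un' -> prefix (morpheme 1)
  'place' -> root (morpheme 2)
  'al' -> suffix (morpheme 3)
Total morphemes: 3

3


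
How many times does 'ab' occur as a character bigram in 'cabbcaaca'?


Scanning 'cabbcaaca' for bigram 'ab':
  Position 0: 'ca' -> no
  Position 1: 'ab' -> MATCH
  Position 2: 'bb' -> no
  Position 3: 'bc' -> no
  Position 4: 'ca' -> no
  Position 5: 'aa' -> no
  Position 6: 'ac' -> no
  Position 7: 'ca' -> no
Total matches: 1

1


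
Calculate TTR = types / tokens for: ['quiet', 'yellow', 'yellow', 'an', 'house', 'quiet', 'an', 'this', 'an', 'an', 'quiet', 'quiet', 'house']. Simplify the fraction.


Tokens: 13
Unique types: ('an', 'house', 'quiet', 'this', 'yellow') = 5
TTR = 5/13
Already in lowest terms.

5/13


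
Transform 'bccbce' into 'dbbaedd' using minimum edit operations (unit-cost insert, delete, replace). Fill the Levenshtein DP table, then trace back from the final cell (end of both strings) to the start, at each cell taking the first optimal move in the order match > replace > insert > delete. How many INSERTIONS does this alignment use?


Edit distance = 6. Backtracking from cell (6, 7) with preference match > replace > insert > delete,
then listing the resulting alignment 'bccbce' -> 'dbbaedd' left to right:
  Step 1: insert 'd' [insertion #1]
  Step 2: keep 'b'
  Step 3: replace c->b
  Step 4: replace c->a
  Step 5: replace b->e
  Step 6: replace c->d
  Step 7: replace e->d
Total insertions: 1

1


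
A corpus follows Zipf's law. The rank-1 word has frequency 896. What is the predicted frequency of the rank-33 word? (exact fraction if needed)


Zipf's law: freq(rank) = f1 / rank
f1 = 896, rank = 33
freq = 896 / 33
GCD(896, 33) = 1
Simplified: 896/33

896/33


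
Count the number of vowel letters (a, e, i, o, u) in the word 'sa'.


Scanning each character of 'sa':
  Position 1: 's' -> consonant (running count: 0)
  Position 2: 'a' -> vowel (running count: 1)
Total vowels: 1

1


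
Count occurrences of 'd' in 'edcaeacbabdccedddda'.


Scanning 'edcaeacbabdccedddda' for 'd':
  Position 1: 'd' -> MATCH (count: 1)
  Position 10: 'd' -> MATCH (count: 2)
  Position 14: 'd' -> MATCH (count: 3)
  Position 15: 'd' -> MATCH (count: 4)
  Position 16: 'd' -> MATCH (count: 5)
  Position 17: 'd' -> MATCH (count: 6)
Total occurrences of 'd': 6

6


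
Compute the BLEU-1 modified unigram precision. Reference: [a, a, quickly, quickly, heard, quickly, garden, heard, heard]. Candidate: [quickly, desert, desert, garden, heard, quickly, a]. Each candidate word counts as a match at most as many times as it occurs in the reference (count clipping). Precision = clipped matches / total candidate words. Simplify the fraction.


Reference word counts: {'a': 2, 'garden': 1, 'heard': 3, 'quickly': 3}
Checking each candidate word (with clipping):
  'quickly' -> in reference (ref count 3, used 1/3) -> match (matches: 1)
  'desert' -> not in reference -> no match (matches: 1)
  'desert' -> not in reference -> no match (matches: 1)
  'garden' -> in reference (ref count 1, used 1/1) -> match (matches: 2)
  'heard' -> in reference (ref count 3, used 1/3) -> match (matches: 3)
  'quickly' -> in reference (ref count 3, used 2/3) -> match (matches: 4)
  'a' -> in reference (ref count 2, used 1/2) -> match (matches: 5)
Clipped matches: 5, Candidate length: 7
Precision = 5/7

5/7


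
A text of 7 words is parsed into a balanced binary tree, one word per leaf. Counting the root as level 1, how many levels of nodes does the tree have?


In a balanced binary tree with n leaves the deepest leaf is ceil(log2(n)) edges below the root,
so counting node levels inclusive of root and leaves gives ceil(log2(n)) + 1 levels.
log2(7) = 2.8074
ceil(2.8074) = 3
levels = 3 + 1 = 4

4


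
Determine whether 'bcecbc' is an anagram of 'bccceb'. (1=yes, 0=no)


Sort characters of 'bcecbc': 'bbccce'
Sort characters of 'bccceb': 'bbccce'
Sorted forms match -> they ARE anagrams
Result: 1

1


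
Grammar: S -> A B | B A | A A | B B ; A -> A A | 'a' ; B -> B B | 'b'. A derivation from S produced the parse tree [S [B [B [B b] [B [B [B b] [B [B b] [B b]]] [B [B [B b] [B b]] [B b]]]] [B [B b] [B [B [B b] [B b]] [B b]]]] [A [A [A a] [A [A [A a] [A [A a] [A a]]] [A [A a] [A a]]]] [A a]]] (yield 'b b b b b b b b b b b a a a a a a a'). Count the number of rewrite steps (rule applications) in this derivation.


Every bracketed nonterminal node [X ...] in the tree is produced by exactly one rule application.
Reading the tree off as a leftmost derivation:
  Step 1: S  =>  B A   (applied S -> B A)
  Step 2: B A  =>  B B A   (applied B -> B B)
  Step 3: B B A  =>  B B B A   (applied B -> B B)
  Step 4: B B B A  =>  b B B A   (applied B -> b)
  Step 5: b B B A  =>  b B B B A   (applied B -> B B)
  Step 6: b B B B A  =>  b B B B B A   (applied B -> B B)
  Step 7: b B B B B A  =>  b b B B B A   (applied B -> b)
  Step 8: b b B B B A  =>  b b B B B B A   (applied B -> B B)
  Step 9: b b B B B B A  =>  b b b B B B A   (applied B -> b)
  Step 10: b b b B B B A  =>  b b b b B B A   (applied B -> b)
  Step 11: b b b b B B A  =>  b b b b B B B A   (applied B -> B B)
  Step 12: b b b b B B B A  =>  b b b b B B B B A   (applied B -> B B)
  Step 13: b b b b B B B B A  =>  b b b b b B B B A   (applied B -> b)
  Step 14: b b b b b B B B A  =>  b b b b b b B B A   (applied B -> b)
  Step 15: b b b b b b B B A  =>  b b b b b b b B A   (applied B -> b)
  Step 16: b b b b b b b B A  =>  b b b b b b b B B A   (applied B -> B B)
  Step 17: b b b b b b b B B A  =>  b b b b b b b b B A   (applied B -> b)
  Step 18: b b b b b b b b B A  =>  b b b b b b b b B B A   (applied B -> B B)
  Step 19: b b b b b b b b B B A  =>  b b b b b b b b B B B A   (applied B -> B B)
  Step 20: b b b b b b b b B B B A  =>  b b b b b b b b b B B A   (applied B -> b)
  Step 21: b b b b b b b b b B B A  =>  b b b b b b b b b b B A   (applied B -> b)
  Step 22: b b b b b b b b b b B A  =>  b b b b b b b b b b b A   (applied B -> b)
  Step 23: b b b b b b b b b b b A  =>  b b b b b b b b b b b A A   (applied A -> A A)
  Step 24: b b b b b b b b b b b A A  =>  b b b b b b b b b b b A A A   (applied A -> A A)
  Step 25: b b b b b b b b b b b A A A  =>  b b b b b b b b b b b a A A   (applied A -> a)
  Step 26: b b b b b b b b b b b a A A  =>  b b b b b b b b b b b a A A A   (applied A -> A A)
  Step 27: b b b b b b b b b b b a A A A  =>  b b b b b b b b b b b a A A A A   (applied A -> A A)
  Step 28: b b b b b b b b b b b a A A A A  =>  b b b b b b b b b b b a a A A A   (applied A -> a)
  Step 29: b b b b b b b b b b b a a A A A  =>  b b b b b b b b b b b a a A A A A   (applied A -> A A)
  Step 30: b b b b b b b b b b b a a A A A A  =>  b b b b b b b b b b b a a a A A A   (applied A -> a)
  Step 31: b b b b b b b b b b b a a a A A A  =>  b b b b b b b b b b b a a a a A A   (applied A -> a)
  Step 32: b b b b b b b b b b b a a a a A A  =>  b b b b b b b b b b b a a a a A A A   (applied A -> A A)
  Step 33: b b b b b b b b b b b a a a a A A A  =>  b b b b b b b b b b b a a a a a A A   (applied A -> a)
  Step 34: b b b b b b b b b b b a a a a a A A  =>  b b b b b b b b b b b a a a a a a A   (applied A -> a)
  Step 35: b b b b b b b b b b b a a a a a a A  =>  b b b b b b b b b b b a a a a a a a   (applied A -> a)
Final yield: b b b b b b b b b b b a a a a a a a
Total rewrite steps: 35

35


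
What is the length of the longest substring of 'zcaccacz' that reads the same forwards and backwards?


Scanning 'zcaccacz' for palindromic substrings.
Substring at positions 0-7: 'zcaccacz'.
Check: reverse('zcaccacz') = 'zcaccacz' -> palindrome confirmed.
No longer palindromic substring exists; longest length = 8

8


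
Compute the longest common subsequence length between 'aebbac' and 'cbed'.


DP table for LCS of 'aebbac' and 'cbed':
       c  b  e  d
    0  0  0  0  0
  a 0  0  0  0  0
  e 0  0  0  1  1
  b 0  0  1  1  1
  b 0  0  1  1  1
  a 0  0  1  1  1
  c 0  1  1  1  1
LCS: 'e'
LCS length = 1

1


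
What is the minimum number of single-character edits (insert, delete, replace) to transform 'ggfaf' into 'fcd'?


Building DP table for s1='ggfaf' (len 5) and s2='fcd' (len 3):
       f  c  d
    0  1  2  3
  g 1  1  2  3
  g 2  2  2  3
  f 3  2  3  3
  a 4  3  3  4
  f 5  4  4  4
Edit distance = dp[5][3] = 4

4


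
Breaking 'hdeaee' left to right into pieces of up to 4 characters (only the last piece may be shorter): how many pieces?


'hdeaee' has 6 characters.
Chunking with max size 4:
  Chunk 1: 'hdea' (positions 0-3)
  Chunk 2: 'ee' (positions 4-5)
Total chunks: ceil(6 / 4) = 2

2


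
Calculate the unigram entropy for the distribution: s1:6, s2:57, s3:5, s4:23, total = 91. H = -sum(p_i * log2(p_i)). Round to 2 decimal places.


Computing entropy H = -sum(p_i * log2(p_i)):
  s1: p = 6/91 = 0.0659, -p*log2(p) = 0.2586
  s2: p = 57/91 = 0.6264, -p*log2(p) = 0.4227
  s3: p = 5/91 = 0.0549, -p*log2(p) = 0.2300
  s4: p = 23/91 = 0.2527, -p*log2(p) = 0.5015
H = sum of terms = 1.4128
Rounded to 2 decimals: 1.41

1.41


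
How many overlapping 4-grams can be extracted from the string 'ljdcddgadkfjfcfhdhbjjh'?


String 'ljdcddgadkfjfcfhdhbjjh' has length L = 22.
Number of overlapping n-grams = L - n + 1
Substituting: 22 - 4 + 1 = 19

19


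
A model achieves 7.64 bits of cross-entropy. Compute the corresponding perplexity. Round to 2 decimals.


Perplexity formula: PP = 2^H
H = 7.64
PP = 2^7.64
Decompose: 2^7.64 = 2^7 * 2^0.64
2^7 = 128, 2^0.64 ~ 1.5583292
PP ~ 128 * 1.5583292 = 199.4661376
Rounded to 2 decimals: 199.47

199.47


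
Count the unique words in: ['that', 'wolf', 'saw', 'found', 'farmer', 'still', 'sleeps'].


Listing all tokens and tracking unique types:
  Token 1: 'that' -> NEW (unique so far: 1)
  Token 2: 'wolf' -> NEW (unique so far: 2)
  Token 3: 'saw' -> NEW (unique so far: 3)
  Token 4: 'found' -> NEW (unique so far: 4)
  Token 5: 'farmer' -> NEW (unique so far: 5)
  Token 6: 'still' -> NEW (unique so far: 6)
  Token 7: 'sleeps' -> NEW (unique so far: 7)
Unique types: ('farmer', 'found', 'saw', 'sleeps', 'still', 'that', 'wolf')
Vocabulary size: 7

7


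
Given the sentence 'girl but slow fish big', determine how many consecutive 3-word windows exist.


Word trigrams from [5] words:
  Trigram 1: (girl but slow)
  Trigram 2: (but slow fish)
  Trigram 3: (slow fish big)
Total word trigrams: 5 - 2 = 3

3


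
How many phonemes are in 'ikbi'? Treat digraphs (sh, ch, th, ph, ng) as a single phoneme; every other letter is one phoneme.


Parsing 'ikbi' greedily, digraphs first:
  'i' -> vowel phoneme (phonemes so far: 1)
  'k' -> consonant phoneme (phonemes so far: 2)
  'b' -> consonant phoneme (phonemes so far: 3)
  'i' -> vowel phoneme (phonemes so far: 4)
Total phonemes: 4

4


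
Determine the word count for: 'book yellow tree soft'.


Counting words by splitting on spaces:
  Word 1: 'book'
  Word 2: 'yellow'
  Word 3: 'tree'
  Word 4: 'soft'
Total words: 4

4


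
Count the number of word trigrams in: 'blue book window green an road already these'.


Word trigrams from [8] words:
  Trigram 1: (blue book window)
  Trigram 2: (book window green)
  Trigram 3: (window green an)
  Trigram 4: (green an road)
  Trigram 5: (an road already)
  Trigram 6: (road already these)
Total word trigrams: 8 - 2 = 6

6


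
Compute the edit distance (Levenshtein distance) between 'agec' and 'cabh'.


Building DP table for s1='agec' (len 4) and s2='cabh' (len 4):
       c  a  b  h
    0  1  2  3  4
  a 1  1  1  2  3
  g 2  2  2  2  3
  e 3  3  3  3  3
  c 4  3  4  4  4
Edit distance = dp[4][4] = 4

4


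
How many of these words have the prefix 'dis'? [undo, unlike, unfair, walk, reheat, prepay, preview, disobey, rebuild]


Checking each word for prefix 'dis':
  'undo' -> no (count: 0)
  'unlike' -> no (count: 0)
  'unfair' -> no (count: 0)
  'walk' -> no (count: 0)
  'reheat' -> no (count: 0)
  'prepay' -> no (count: 0)
  'preview' -> no (count: 0)
  'disobey' -> YES, starts with 'dis' (count: 1)
  'rebuild' -> no (count: 1)
Total with prefix 'dis': 1

1


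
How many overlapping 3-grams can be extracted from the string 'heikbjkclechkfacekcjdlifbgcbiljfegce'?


String 'heikbjkclechkfacekcjdlifbgcbiljfegce' has length L = 36.
Number of overlapping n-grams = L - n + 1
Substituting: 36 - 3 + 1 = 34

34


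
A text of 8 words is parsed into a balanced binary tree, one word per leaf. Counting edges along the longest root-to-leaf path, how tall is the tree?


In a balanced binary tree with n leaves the deepest leaf is ceil(log2(n)) edges below the root.
log2(8) = 3.0000
ceil(3.0000) = 3
height (edges) = 3

3


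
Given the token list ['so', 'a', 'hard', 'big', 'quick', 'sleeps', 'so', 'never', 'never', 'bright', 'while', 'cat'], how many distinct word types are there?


Listing all tokens and tracking unique types:
  Token 1: 'so' -> NEW (unique so far: 1)
  Token 2: 'a' -> NEW (unique so far: 2)
  Token 3: 'hard' -> NEW (unique so far: 3)
  Token 4: 'big' -> NEW (unique so far: 4)
  Token 5: 'quick' -> NEW (unique so far: 5)
  Token 6: 'sleeps' -> NEW (unique so far: 6)
  Token 7: 'so' -> duplicate (unique so far: 6)
  Token 8: 'never' -> NEW (unique so far: 7)
  Token 9: 'never' -> duplicate (unique so far: 7)
  Token 10: 'bright' -> NEW (unique so far: 8)
  Token 11: 'while' -> NEW (unique so far: 9)
  Token 12: 'cat' -> NEW (unique so far: 10)
Unique types: ('a', 'big', 'bright', 'cat', 'hard', 'never', 'quick', 'sleeps', 'so', 'while')
Vocabulary size: 10

10


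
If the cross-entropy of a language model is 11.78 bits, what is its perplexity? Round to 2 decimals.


Perplexity formula: PP = 2^H
H = 11.78
PP = 2^11.78
Decompose: 2^11.78 = 2^11 * 2^0.78
2^11 = 2048, 2^0.78 ~ 1.7171309
PP ~ 2048 * 1.7171309 = 3516.6840832
Rounded to 2 decimals: 3516.68

3516.68


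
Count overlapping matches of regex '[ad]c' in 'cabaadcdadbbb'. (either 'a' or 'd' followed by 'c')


Pattern: [ad]c means either 'a' or 'd' followed by 'c'.
Scanning 'cabaadcdadbbb' position-by-position:
  Pos 0: window 'ca' -> no
  Pos 1: window 'ab' -> no
  Pos 2: window 'ba' -> no
  Pos 3: window 'aa' -> no
  Pos 4: window 'ad' -> no
  Pos 5: window 'dc' -> MATCH
  Pos 6: window 'cd' -> no
  Pos 7: window 'da' -> no
  Pos 8: window 'ad' -> no
  Pos 9: window 'db' -> no
  Pos 10: window 'bb' -> no
  Pos 11: window 'bb' -> no
  Pos 12: window 'b' -> no
Total matches: 1

1


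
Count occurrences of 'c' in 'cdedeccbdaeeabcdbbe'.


Scanning 'cdedeccbdaeeabcdbbe' for 'c':
  Position 0: 'c' -> MATCH (count: 1)
  Position 5: 'c' -> MATCH (count: 2)
  Position 6: 'c' -> MATCH (count: 3)
  Position 14: 'c' -> MATCH (count: 4)
Total occurrences of 'c': 4

4


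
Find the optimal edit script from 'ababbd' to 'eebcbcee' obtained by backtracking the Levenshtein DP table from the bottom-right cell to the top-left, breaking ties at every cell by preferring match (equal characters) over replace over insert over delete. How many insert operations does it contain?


Edit distance = 6. Backtracking from cell (6, 8) with preference match > replace > insert > delete,
then listing the resulting alignment 'ababbd' -> 'eebcbcee' left to right:
  Step 1: insert 'e' [insertion #1]
  Step 2: replace a->e
  Step 3: keep 'b'
  Step 4: replace a->c
  Step 5: keep 'b'
  Step 6: insert 'c' [insertion #2]
  Step 7: replace b->e
  Step 8: replace d->e
Total insertions: 2

2


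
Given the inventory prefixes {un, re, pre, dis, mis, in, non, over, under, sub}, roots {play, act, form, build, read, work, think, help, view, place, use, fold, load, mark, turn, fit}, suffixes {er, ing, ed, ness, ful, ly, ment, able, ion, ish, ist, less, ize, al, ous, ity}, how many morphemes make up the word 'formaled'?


Segmenting 'formaled' against the inventory:
  'form' -> root (morpheme 1)
  'al' -> suffix (morpheme 2)
  'ed' -> suffix (morpheme 3)
Total morphemes: 3

3


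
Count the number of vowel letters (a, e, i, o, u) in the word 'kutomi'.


Scanning each character of 'kutomi':
  Position 1: 'k' -> consonant (running count: 0)
  Position 2: 'u' -> vowel (running count: 1)
  Position 3: 't' -> consonant (running count: 1)
  Position 4: 'o' -> vowel (running count: 2)
  Position 5: 'm' -> consonant (running count: 2)
  Position 6: 'i' -> vowel (running count: 3)
Total vowels: 3

3


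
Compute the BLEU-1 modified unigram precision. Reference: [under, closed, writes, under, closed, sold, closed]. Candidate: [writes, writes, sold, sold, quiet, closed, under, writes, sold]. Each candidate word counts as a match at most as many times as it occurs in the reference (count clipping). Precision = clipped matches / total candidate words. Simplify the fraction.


Reference word counts: {'closed': 3, 'sold': 1, 'under': 2, 'writes': 1}
Checking each candidate word (with clipping):
  'writes' -> in reference (ref count 1, used 1/1) -> match (matches: 1)
  'writes' -> ref count 1 already used up (1/1) -> clipped, no match (matches: 1)
  'sold' -> in reference (ref count 1, used 1/1) -> match (matches: 2)
  'sold' -> ref count 1 already used up (1/1) -> clipped, no match (matches: 2)
  'quiet' -> not in reference -> no match (matches: 2)
  'closed' -> in reference (ref count 3, used 1/3) -> match (matches: 3)
  'under' -> in reference (ref count 2, used 1/2) -> match (matches: 4)
  'writes' -> ref count 1 already used up (1/1) -> clipped, no match (matches: 4)
  'sold' -> ref count 1 already used up (1/1) -> clipped, no match (matches: 4)
Clipped matches: 4, Candidate length: 9
Precision = 4/9

4/9


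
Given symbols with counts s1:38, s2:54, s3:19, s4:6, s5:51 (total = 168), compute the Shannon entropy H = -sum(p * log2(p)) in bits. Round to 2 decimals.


Computing entropy H = -sum(p_i * log2(p_i)):
  s1: p = 38/168 = 0.2262, -p*log2(p) = 0.4850
  s2: p = 54/168 = 0.3214, -p*log2(p) = 0.5263
  s3: p = 19/168 = 0.1131, -p*log2(p) = 0.3556
  s4: p = 6/168 = 0.0357, -p*log2(p) = 0.1717
  s5: p = 51/168 = 0.3036, -p*log2(p) = 0.5221
H = sum of terms = 2.0607
Rounded to 2 decimals: 2.06

2.06


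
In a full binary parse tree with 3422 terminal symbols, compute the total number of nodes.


Leaf nodes (terminals): 3422
Internal nodes = n - 1 = 3422 - 1 = 3421
Total = leaves + internal = 3422 + 3421 = 6843

6843


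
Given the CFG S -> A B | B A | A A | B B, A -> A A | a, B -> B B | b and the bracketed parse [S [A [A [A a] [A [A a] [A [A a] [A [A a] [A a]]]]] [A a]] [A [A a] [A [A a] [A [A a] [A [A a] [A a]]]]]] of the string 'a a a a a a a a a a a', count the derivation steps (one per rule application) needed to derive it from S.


Every bracketed nonterminal node [X ...] in the tree is produced by exactly one rule application.
Reading the tree off as a leftmost derivation:
  Step 1: S  =>  A A   (applied S -> A A)
  Step 2: A A  =>  A A A   (applied A -> A A)
  Step 3: A A A  =>  A A A A   (applied A -> A A)
  Step 4: A A A A  =>  a A A A   (applied A -> a)
  Step 5: a A A A  =>  a A A A A   (applied A -> A A)
  Step 6: a A A A A  =>  a a A A A   (applied A -> a)
  Step 7: a a A A A  =>  a a A A A A   (applied A -> A A)
  Step 8: a a A A A A  =>  a a a A A A   (applied A -> a)
  Step 9: a a a A A A  =>  a a a A A A A   (applied A -> A A)
  Step 10: a a a A A A A  =>  a a a a A A A   (applied A -> a)
  Step 11: a a a a A A A  =>  a a a a a A A   (applied A -> a)
  Step 12: a a a a a A A  =>  a a a a a a A   (applied A -> a)
  Step 13: a a a a a a A  =>  a a a a a a A A   (applied A -> A A)
  Step 14: a a a a a a A A  =>  a a a a a a a A   (applied A -> a)
  Step 15: a a a a a a a A  =>  a a a a a a a A A   (applied A -> A A)
  Step 16: a a a a a a a A A  =>  a a a a a a a a A   (applied A -> a)
  Step 17: a a a a a a a a A  =>  a a a a a a a a A A   (applied A -> A A)
  Step 18: a a a a a a a a A A  =>  a a a a a a a a a A   (applied A -> a)
  Step 19: a a a a a a a a a A  =>  a a a a a a a a a A A   (applied A -> A A)
  Step 20: a a a a a a a a a A A  =>  a a a a a a a a a a A   (applied A -> a)
  Step 21: a a a a a a a a a a A  =>  a a a a a a a a a a a   (applied A -> a)
Final yield: a a a a a a a a a a a
Total rewrite steps: 21

21


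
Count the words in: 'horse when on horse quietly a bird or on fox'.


Counting words by splitting on spaces:
  Word 1: 'horse'
  Word 2: 'when'
  Word 3: 'on'
  Word 4: 'horse'
  Word 5: 'quietly'
  Word 6: 'a'
  Word 7: 'bird'
  Word 8: 'or'
  Word 9: 'on'
  Word 10: 'fox'
Total words: 10

10


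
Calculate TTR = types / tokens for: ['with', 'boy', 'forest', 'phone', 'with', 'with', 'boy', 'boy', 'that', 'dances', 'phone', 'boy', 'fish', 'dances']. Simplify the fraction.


Tokens: 14
Unique types: ('boy', 'dances', 'fish', 'forest', 'phone', 'that', 'with') = 7
TTR = 7/14
Simplify: divide both by 7 -> 1/2
TTR = 1/2

1/2


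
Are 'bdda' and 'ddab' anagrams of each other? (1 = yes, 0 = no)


Sort characters of 'bdda': 'abdd'
Sort characters of 'ddab': 'abdd'
Sorted forms match -> they ARE anagrams
Result: 1

1


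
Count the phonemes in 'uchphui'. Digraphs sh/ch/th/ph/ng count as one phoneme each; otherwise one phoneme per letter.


Parsing 'uchphui' greedily, digraphs first:
  'u' -> vowel phoneme (phonemes so far: 1)
  'ch' -> digraph (1 consonant phoneme) (phonemes so far: 2)
  'ph' -> digraph (1 consonant phoneme) (phonemes so far: 3)
  'u' -> vowel phoneme (phonemes so far: 4)
  'i' -> vowel phoneme (phonemes so far: 5)
Total phonemes: 5

5
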